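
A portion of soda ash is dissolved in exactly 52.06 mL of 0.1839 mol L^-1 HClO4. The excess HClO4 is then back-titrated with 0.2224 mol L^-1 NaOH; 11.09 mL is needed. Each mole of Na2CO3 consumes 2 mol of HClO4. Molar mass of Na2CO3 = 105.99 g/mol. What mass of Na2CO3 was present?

0.377 g

Total n(HClO4) added = 0.1839 x 0.05206 = 0.009574 mol.
n(NaOH) used = 0.2224 x 0.01109 = 0.002466 mol, which equals the excess n(HClO4).
So n(HClO4) consumed by the sample = 0.009574 - 0.002466 = 0.007107 mol.
n(Na2CO3) = 0.007107 / 2 = 0.003554 mol.
mass = 0.003554 mol x 105.99 g/mol = 0.377 g.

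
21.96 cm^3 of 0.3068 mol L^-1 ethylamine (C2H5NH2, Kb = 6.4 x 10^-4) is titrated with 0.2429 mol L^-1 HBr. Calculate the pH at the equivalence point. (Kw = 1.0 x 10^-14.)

5.84

n(C2H5NH2) = 0.3068 x 0.02196 = 0.006737 mol; V(HBr) at equivalence = 0.006737/0.2429 = 0.02774 L.
At equivalence the base is fully converted to C2H5NH3+; total volume = 0.04970 L, so [C2H5NH3+] = 0.006737/0.04970 = 0.1356 M.
Ka(C2H5NH3+) = Kw/Kb = 1.0e-14 / 6.4 x 10^-4 = 1.56e-11.
[H^+] = sqrt(Ka x [C2H5NH3+]) = sqrt(1.56e-11 x 0.1356) = 1.46e-6 M.
pH = -log(1.46e-6) = 5.84.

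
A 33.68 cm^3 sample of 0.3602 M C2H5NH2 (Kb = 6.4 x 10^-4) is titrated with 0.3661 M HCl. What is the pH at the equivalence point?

5.77

n(C2H5NH2) = 0.3602 x 0.03368 = 0.01213 mol; V(HCl) at equivalence = 0.01213/0.3661 = 0.03314 L.
At equivalence the base is fully converted to C2H5NH3+; total volume = 0.06682 L, so [C2H5NH3+] = 0.01213/0.06682 = 0.1816 M.
Ka(C2H5NH3+) = Kw/Kb = 1.0e-14 / 6.4 x 10^-4 = 1.56e-11.
[H^+] = sqrt(Ka x [C2H5NH3+]) = sqrt(1.56e-11 x 0.1816) = 1.68e-6 M.
pH = -log(1.68e-6) = 5.77.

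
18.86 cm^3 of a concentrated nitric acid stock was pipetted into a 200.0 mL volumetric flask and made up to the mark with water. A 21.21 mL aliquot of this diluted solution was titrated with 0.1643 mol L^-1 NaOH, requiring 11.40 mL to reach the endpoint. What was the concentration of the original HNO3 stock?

0.936 M

n(NaOH) = 0.1643 x 0.01140 = 0.001873 mol.
n(HNO3) in the aliquot = 0.001873 mol.
[diluted HNO3] = 0.001873 / 0.02121 = 0.08831 M.
Dilution factor = 200.0/18.86 = 10.60, so [stock] = 0.08831 x 10.60 = 0.936 M.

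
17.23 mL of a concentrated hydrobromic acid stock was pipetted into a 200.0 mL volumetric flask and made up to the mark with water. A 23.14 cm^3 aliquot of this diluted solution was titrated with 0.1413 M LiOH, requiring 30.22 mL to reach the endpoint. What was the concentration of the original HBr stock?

n(LiOH) = 0.1413 x 0.03022 = 0.004270 mol.
n(HBr) in the aliquot = 0.004270 mol.
[diluted HBr] = 0.004270 / 0.02314 = 0.1845 M.
Dilution factor = 200.0/17.23 = 11.61, so [stock] = 0.1845 x 11.61 = 2.14 M.

2.14 M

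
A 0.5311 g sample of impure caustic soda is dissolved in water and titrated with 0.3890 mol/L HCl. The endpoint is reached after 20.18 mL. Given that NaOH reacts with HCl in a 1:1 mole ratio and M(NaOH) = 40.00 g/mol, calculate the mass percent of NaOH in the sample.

59.1%

n(HCl) = 0.3890 x 0.02018 = 0.007850 mol.
n(NaOH) = 0.007850 / 1 = 0.007850 mol.
mass of NaOH = 0.007850 x 40.00 = 0.3140 g.
% purity = 0.3140 / 0.5311 x 100 = 59.1%.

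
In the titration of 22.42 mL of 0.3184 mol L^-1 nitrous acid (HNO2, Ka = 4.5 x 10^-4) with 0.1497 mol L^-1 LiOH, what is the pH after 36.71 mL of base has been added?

3.87

Initial n(HNO2) = 0.3184 x 0.02242 = 0.007139 mol.
n(LiOH) added = 0.1497 x 0.03671 = 0.005495 mol, converting that many moles of HNO2 to NO2-.
Remaining n(HNO2) = 0.001643 mol; n(NO2-) = 0.005495 mol.
By Henderson-Hasselbalch, pH = pKa + log([A^-]/[HA]) = 3.35 + log(0.005495/0.001643) = 3.35 + (+0.52) = 3.87.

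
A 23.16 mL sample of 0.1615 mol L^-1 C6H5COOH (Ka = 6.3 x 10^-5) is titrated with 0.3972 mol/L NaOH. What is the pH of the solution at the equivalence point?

8.63

n(C6H5COOH) = 0.1615 x 0.02316 = 0.003740 mol; V(NaOH) at equivalence = 0.003740/0.3972 = 0.009417 L.
At equivalence all the acid is converted to C6H5COO-; total volume = 0.02316 + 0.009417 = 0.03258 L, so [C6H5COO-] = 0.003740/0.03258 = 0.1148 M.
Kb = Kw/Ka = 1.0e-14 / 6.3 x 10^-5 = 1.59e-10.
[OH^-] = sqrt(Kb x [C6H5COO-]) = sqrt(1.59e-10 x 0.1148) = 4.27e-6 M.
pOH = 5.37, so pH = 14.00 - 5.37 = 8.63.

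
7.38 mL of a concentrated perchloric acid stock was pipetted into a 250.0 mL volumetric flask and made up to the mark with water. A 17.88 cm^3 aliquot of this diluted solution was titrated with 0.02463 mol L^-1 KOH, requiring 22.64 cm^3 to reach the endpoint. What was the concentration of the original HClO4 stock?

1.06 M

n(KOH) = 0.02463 x 0.02264 = 0.0005576 mol.
n(HClO4) in the aliquot = 0.0005576 mol.
[diluted HClO4] = 0.0005576 / 0.01788 = 0.03119 M.
Dilution factor = 250.0/7.380 = 33.88, so [stock] = 0.03119 x 33.88 = 1.06 M.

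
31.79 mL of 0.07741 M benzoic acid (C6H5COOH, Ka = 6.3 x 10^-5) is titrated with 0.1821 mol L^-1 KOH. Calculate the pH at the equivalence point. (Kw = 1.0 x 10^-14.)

n(C6H5COOH) = 0.07741 x 0.03179 = 0.002461 mol; V(KOH) at equivalence = 0.002461/0.1821 = 0.01351 L.
At equivalence all the acid is converted to C6H5COO-; total volume = 0.03179 + 0.01351 = 0.04530 L, so [C6H5COO-] = 0.002461/0.04530 = 0.05432 M.
Kb = Kw/Ka = 1.0e-14 / 6.3 x 10^-5 = 1.59e-10.
[OH^-] = sqrt(Kb x [C6H5COO-]) = sqrt(1.59e-10 x 0.05432) = 2.94e-6 M.
pOH = 5.53, so pH = 14.00 - 5.53 = 8.47.

8.47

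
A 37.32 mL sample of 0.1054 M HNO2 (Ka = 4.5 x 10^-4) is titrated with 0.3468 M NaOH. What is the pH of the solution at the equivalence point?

8.13

n(HNO2) = 0.1054 x 0.03732 = 0.003934 mol; V(NaOH) at equivalence = 0.003934/0.3468 = 0.01134 L.
At equivalence all the acid is converted to NO2-; total volume = 0.03732 + 0.01134 = 0.04866 L, so [NO2-] = 0.003934/0.04866 = 0.08083 M.
Kb = Kw/Ka = 1.0e-14 / 4.5 x 10^-4 = 2.22e-11.
[OH^-] = sqrt(Kb x [NO2-]) = sqrt(2.22e-11 x 0.08083) = 1.34e-6 M.
pOH = 5.87, so pH = 14.00 - 5.87 = 8.13.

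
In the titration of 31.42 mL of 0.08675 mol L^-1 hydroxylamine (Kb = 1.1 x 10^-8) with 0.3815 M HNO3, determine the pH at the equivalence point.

3.60

n(NH2OH) = 0.08675 x 0.03142 = 0.002726 mol; V(HNO3) at equivalence = 0.002726/0.3815 = 0.007145 L.
At equivalence the base is fully converted to NH3OH+; total volume = 0.03856 L, so [NH3OH+] = 0.002726/0.03856 = 0.07068 M.
Ka(NH3OH+) = Kw/Kb = 1.0e-14 / 1.1 x 10^-8 = 9.09e-7.
[H^+] = sqrt(Ka x [NH3OH+]) = sqrt(9.09e-7 x 0.07068) = 0.000253 M.
pH = -log(0.000253) = 3.60.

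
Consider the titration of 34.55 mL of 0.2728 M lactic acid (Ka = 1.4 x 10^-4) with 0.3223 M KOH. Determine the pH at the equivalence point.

n(HC3H5O3) = 0.2728 x 0.03455 = 0.009425 mol; V(KOH) at equivalence = 0.009425/0.3223 = 0.02924 L.
At equivalence all the acid is converted to C3H5O3-; total volume = 0.03455 + 0.02924 = 0.06379 L, so [C3H5O3-] = 0.009425/0.06379 = 0.1477 M.
Kb = Kw/Ka = 1.0e-14 / 1.4 x 10^-4 = 7.14e-11.
[OH^-] = sqrt(Kb x [C3H5O3-]) = sqrt(7.14e-11 x 0.1477) = 3.25e-6 M.
pOH = 5.49, so pH = 14.00 - 5.49 = 8.51.

8.51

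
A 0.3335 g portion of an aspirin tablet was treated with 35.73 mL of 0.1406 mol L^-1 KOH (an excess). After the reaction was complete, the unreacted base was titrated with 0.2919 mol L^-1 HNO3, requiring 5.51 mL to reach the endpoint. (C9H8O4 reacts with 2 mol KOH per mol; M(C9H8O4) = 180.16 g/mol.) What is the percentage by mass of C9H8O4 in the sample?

Total n(KOH) added = 0.1406 x 0.03573 = 0.005024 mol.
n(HNO3) used = 0.2919 x 0.005510 = 0.001608 mol, which equals the excess n(KOH).
So n(KOH) consumed by the sample = 0.005024 - 0.001608 = 0.003415 mol.
n(C9H8O4) = 0.003415 / 2 = 0.001708 mol.
mass C9H8O4 = 0.001708 x 180.16 = 0.3076 g, so %C9H8O4 = 0.3076/0.3335 x 100 = 92.2%.

92.2%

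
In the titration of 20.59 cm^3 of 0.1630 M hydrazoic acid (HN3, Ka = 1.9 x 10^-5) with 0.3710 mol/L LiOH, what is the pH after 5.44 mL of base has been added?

Initial n(HN3) = 0.1630 x 0.02059 = 0.003356 mol.
n(LiOH) added = 0.3710 x 0.005440 = 0.002018 mol, converting that many moles of HN3 to N3-.
Remaining n(HN3) = 0.001338 mol; n(N3-) = 0.002018 mol.
By Henderson-Hasselbalch, pH = pKa + log([A^-]/[HA]) = 4.72 + log(0.002018/0.001338) = 4.72 + (+0.18) = 4.90.

4.90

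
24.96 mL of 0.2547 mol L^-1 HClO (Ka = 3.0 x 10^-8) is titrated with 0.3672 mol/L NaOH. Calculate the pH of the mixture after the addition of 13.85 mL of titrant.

Initial n(HClO) = 0.2547 x 0.02496 = 0.006357 mol.
n(NaOH) added = 0.3672 x 0.01385 = 0.005086 mol, converting that many moles of HClO to ClO-.
Remaining n(HClO) = 0.001272 mol; n(ClO-) = 0.005086 mol.
By Henderson-Hasselbalch, pH = pKa + log([A^-]/[HA]) = 7.52 + log(0.005086/0.001272) = 7.52 + (+0.60) = 8.12.

8.12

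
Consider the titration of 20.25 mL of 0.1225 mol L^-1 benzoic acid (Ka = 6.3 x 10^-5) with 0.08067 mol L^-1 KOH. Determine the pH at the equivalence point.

n(C6H5COOH) = 0.1225 x 0.02025 = 0.002481 mol; V(KOH) at equivalence = 0.002481/0.08067 = 0.03075 L.
At equivalence all the acid is converted to C6H5COO-; total volume = 0.02025 + 0.03075 = 0.05100 L, so [C6H5COO-] = 0.002481/0.05100 = 0.04864 M.
Kb = Kw/Ka = 1.0e-14 / 6.3 x 10^-5 = 1.59e-10.
[OH^-] = sqrt(Kb x [C6H5COO-]) = sqrt(1.59e-10 x 0.04864) = 2.78e-6 M.
pOH = 5.56, so pH = 14.00 - 5.56 = 8.44.

8.44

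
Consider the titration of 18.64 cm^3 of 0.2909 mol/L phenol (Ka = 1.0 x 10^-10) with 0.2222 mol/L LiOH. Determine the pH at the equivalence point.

11.55

n(C6H5OH) = 0.2909 x 0.01864 = 0.005422 mol; V(LiOH) at equivalence = 0.005422/0.2222 = 0.02440 L.
At equivalence all the acid is converted to C6H5O-; total volume = 0.01864 + 0.02440 = 0.04304 L, so [C6H5O-] = 0.005422/0.04304 = 0.1260 M.
Kb = Kw/Ka = 1.0e-14 / 1.0 x 10^-10 = 0.000100.
[OH^-] = sqrt(Kb x [C6H5O-]) = sqrt(0.000100 x 0.1260) = 0.00355 M.
pOH = 2.45, so pH = 14.00 - 2.45 = 11.55.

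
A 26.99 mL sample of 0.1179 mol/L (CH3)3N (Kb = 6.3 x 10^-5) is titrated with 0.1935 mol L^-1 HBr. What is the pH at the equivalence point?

n((CH3)3N) = 0.1179 x 0.02699 = 0.003182 mol; V(HBr) at equivalence = 0.003182/0.1935 = 0.01645 L.
At equivalence the base is fully converted to (CH3)3NH+; total volume = 0.04344 L, so [(CH3)3NH+] = 0.003182/0.04344 = 0.07326 M.
Ka((CH3)3NH+) = Kw/Kb = 1.0e-14 / 6.3 x 10^-5 = 1.59e-10.
[H^+] = sqrt(Ka x [(CH3)3NH+]) = sqrt(1.59e-10 x 0.07326) = 3.41e-6 M.
pH = -log(3.41e-6) = 5.47.

5.47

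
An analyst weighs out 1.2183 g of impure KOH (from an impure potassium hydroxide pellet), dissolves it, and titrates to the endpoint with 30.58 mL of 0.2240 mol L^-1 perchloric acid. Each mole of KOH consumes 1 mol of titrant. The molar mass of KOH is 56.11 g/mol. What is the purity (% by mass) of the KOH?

31.5%

n(HClO4) = 0.2240 x 0.03058 = 0.006850 mol.
n(KOH) = 0.006850 / 1 = 0.006850 mol.
mass of KOH = 0.006850 x 56.11 = 0.3843 g.
% purity = 0.3843 / 1.2183 x 100 = 31.5%.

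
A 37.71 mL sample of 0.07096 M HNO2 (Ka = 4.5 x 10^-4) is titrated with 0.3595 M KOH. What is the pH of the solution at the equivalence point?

8.06

n(HNO2) = 0.07096 x 0.03771 = 0.002676 mol; V(KOH) at equivalence = 0.002676/0.3595 = 0.007443 L.
At equivalence all the acid is converted to NO2-; total volume = 0.03771 + 0.007443 = 0.04515 L, so [NO2-] = 0.002676/0.04515 = 0.05926 M.
Kb = Kw/Ka = 1.0e-14 / 4.5 x 10^-4 = 2.22e-11.
[OH^-] = sqrt(Kb x [NO2-]) = sqrt(2.22e-11 x 0.05926) = 1.15e-6 M.
pOH = 5.94, so pH = 14.00 - 5.94 = 8.06.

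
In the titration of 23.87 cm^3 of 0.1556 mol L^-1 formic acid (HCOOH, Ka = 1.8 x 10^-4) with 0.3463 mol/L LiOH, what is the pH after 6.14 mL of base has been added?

3.87

Initial n(HCOOH) = 0.1556 x 0.02387 = 0.003714 mol.
n(LiOH) added = 0.3463 x 0.006140 = 0.002126 mol, converting that many moles of HCOOH to HCOO-.
Remaining n(HCOOH) = 0.001588 mol; n(HCOO-) = 0.002126 mol.
By Henderson-Hasselbalch, pH = pKa + log([A^-]/[HA]) = 3.74 + log(0.002126/0.001588) = 3.74 + (+0.13) = 3.87.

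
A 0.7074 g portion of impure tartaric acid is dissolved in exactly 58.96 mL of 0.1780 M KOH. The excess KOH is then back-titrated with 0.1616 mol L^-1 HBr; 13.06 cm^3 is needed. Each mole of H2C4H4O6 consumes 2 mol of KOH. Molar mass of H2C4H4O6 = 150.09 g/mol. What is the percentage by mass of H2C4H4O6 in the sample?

Total n(KOH) added = 0.1780 x 0.05896 = 0.01049 mol.
n(HBr) used = 0.1616 x 0.01306 = 0.002110 mol, which equals the excess n(KOH).
So n(KOH) consumed by the sample = 0.01049 - 0.002110 = 0.008384 mol.
n(H2C4H4O6) = 0.008384 / 2 = 0.004192 mol.
mass H2C4H4O6 = 0.004192 x 150.09 = 0.6292 g, so %H2C4H4O6 = 0.6292/0.7074 x 100 = 88.9%.

88.9%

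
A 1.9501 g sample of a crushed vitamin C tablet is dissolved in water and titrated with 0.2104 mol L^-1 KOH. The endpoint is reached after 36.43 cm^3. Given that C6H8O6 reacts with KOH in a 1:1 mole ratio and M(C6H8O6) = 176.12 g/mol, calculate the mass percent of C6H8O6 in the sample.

69.2%

n(KOH) = 0.2104 x 0.03643 = 0.007665 mol.
n(C6H8O6) = 0.007665 / 1 = 0.007665 mol.
mass of C6H8O6 = 0.007665 x 176.12 = 1.350 g.
% purity = 1.350 / 1.9501 x 100 = 69.2%.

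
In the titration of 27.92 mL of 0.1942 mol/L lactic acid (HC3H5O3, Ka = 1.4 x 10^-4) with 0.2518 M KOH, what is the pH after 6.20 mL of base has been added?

3.46

Initial n(HC3H5O3) = 0.1942 x 0.02792 = 0.005422 mol.
n(KOH) added = 0.2518 x 0.006200 = 0.001561 mol, converting that many moles of HC3H5O3 to C3H5O3-.
Remaining n(HC3H5O3) = 0.003861 mol; n(C3H5O3-) = 0.001561 mol.
By Henderson-Hasselbalch, pH = pKa + log([A^-]/[HA]) = 3.85 + log(0.001561/0.003861) = 3.85 + (-0.39) = 3.46.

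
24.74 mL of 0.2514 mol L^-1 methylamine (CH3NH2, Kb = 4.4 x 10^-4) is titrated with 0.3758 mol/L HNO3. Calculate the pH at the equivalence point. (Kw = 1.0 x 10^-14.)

n(CH3NH2) = 0.2514 x 0.02474 = 0.006220 mol; V(HNO3) at equivalence = 0.006220/0.3758 = 0.01655 L.
At equivalence the base is fully converted to CH3NH3+; total volume = 0.04129 L, so [CH3NH3+] = 0.006220/0.04129 = 0.1506 M.
Ka(CH3NH3+) = Kw/Kb = 1.0e-14 / 4.4 x 10^-4 = 2.27e-11.
[H^+] = sqrt(Ka x [CH3NH3+]) = sqrt(2.27e-11 x 0.1506) = 1.85e-6 M.
pH = -log(1.85e-6) = 5.73.

5.73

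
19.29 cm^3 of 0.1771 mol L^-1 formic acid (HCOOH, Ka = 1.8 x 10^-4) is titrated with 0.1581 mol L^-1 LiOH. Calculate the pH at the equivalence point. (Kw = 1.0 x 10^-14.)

8.33

n(HCOOH) = 0.1771 x 0.01929 = 0.003416 mol; V(LiOH) at equivalence = 0.003416/0.1581 = 0.02161 L.
At equivalence all the acid is converted to HCOO-; total volume = 0.01929 + 0.02161 = 0.04090 L, so [HCOO-] = 0.003416/0.04090 = 0.08353 M.
Kb = Kw/Ka = 1.0e-14 / 1.8 x 10^-4 = 5.56e-11.
[OH^-] = sqrt(Kb x [HCOO-]) = sqrt(5.56e-11 x 0.08353) = 2.15e-6 M.
pOH = 5.67, so pH = 14.00 - 5.67 = 8.33.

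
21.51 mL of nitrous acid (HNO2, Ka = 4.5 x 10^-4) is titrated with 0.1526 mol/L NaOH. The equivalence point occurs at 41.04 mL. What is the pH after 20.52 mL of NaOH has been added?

20.52 mL is exactly half the equivalence volume (41.04/2), i.e. the half-equivalence point.
There, n(HA) = n(A^-), so pH = pKa = -log(4.5 x 10^-4) = 3.35.

3.35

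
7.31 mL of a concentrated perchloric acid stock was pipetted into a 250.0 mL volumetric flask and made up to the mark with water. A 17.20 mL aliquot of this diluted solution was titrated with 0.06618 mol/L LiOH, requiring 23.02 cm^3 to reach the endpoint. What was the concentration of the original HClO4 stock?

3.03 M

n(LiOH) = 0.06618 x 0.02302 = 0.001523 mol.
n(HClO4) in the aliquot = 0.001523 mol.
[diluted HClO4] = 0.001523 / 0.01720 = 0.08857 M.
Dilution factor = 250.0/7.310 = 34.20, so [stock] = 0.08857 x 34.20 = 3.03 M.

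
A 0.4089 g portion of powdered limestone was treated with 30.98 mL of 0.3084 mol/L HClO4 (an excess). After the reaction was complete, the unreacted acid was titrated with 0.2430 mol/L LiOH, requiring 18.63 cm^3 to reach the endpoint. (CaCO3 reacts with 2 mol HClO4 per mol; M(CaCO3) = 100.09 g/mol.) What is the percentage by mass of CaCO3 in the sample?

Total n(HClO4) added = 0.3084 x 0.03098 = 0.009554 mol.
n(LiOH) used = 0.2430 x 0.01863 = 0.004527 mol, which equals the excess n(HClO4).
So n(HClO4) consumed by the sample = 0.009554 - 0.004527 = 0.005027 mol.
n(CaCO3) = 0.005027 / 2 = 0.002514 mol.
mass CaCO3 = 0.002514 x 100.09 = 0.2516 g, so %CaCO3 = 0.2516/0.4089 x 100 = 61.5%.

61.5%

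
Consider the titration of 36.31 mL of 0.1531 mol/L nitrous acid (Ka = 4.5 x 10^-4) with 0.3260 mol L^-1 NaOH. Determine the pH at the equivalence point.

8.18

n(HNO2) = 0.1531 x 0.03631 = 0.005559 mol; V(NaOH) at equivalence = 0.005559/0.3260 = 0.01705 L.
At equivalence all the acid is converted to NO2-; total volume = 0.03631 + 0.01705 = 0.05336 L, so [NO2-] = 0.005559/0.05336 = 0.1042 M.
Kb = Kw/Ka = 1.0e-14 / 4.5 x 10^-4 = 2.22e-11.
[OH^-] = sqrt(Kb x [NO2-]) = sqrt(2.22e-11 x 0.1042) = 1.52e-6 M.
pOH = 5.82, so pH = 14.00 - 5.82 = 8.18.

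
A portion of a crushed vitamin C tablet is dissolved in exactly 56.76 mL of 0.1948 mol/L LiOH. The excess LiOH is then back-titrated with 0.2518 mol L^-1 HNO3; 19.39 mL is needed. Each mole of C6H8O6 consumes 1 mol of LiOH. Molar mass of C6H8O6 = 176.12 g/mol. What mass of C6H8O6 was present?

1.09 g

Total n(LiOH) added = 0.1948 x 0.05676 = 0.01106 mol.
n(HNO3) used = 0.2518 x 0.01939 = 0.004882 mol, which equals the excess n(LiOH).
So n(LiOH) consumed by the sample = 0.01106 - 0.004882 = 0.006174 mol.
n(C6H8O6) = 0.006174 / 1 = 0.006174 mol.
mass = 0.006174 mol x 176.12 g/mol = 1.09 g.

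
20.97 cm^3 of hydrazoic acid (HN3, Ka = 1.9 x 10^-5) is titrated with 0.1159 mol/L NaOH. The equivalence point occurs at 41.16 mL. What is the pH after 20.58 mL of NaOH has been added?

4.72

20.58 mL is exactly half the equivalence volume (41.16/2), i.e. the half-equivalence point.
There, n(HA) = n(A^-), so pH = pKa = -log(1.9 x 10^-5) = 4.72.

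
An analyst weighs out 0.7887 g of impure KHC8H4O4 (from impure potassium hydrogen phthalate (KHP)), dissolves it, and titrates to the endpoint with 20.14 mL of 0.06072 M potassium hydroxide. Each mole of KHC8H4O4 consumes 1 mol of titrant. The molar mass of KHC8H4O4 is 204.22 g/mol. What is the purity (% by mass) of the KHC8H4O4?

31.7%

n(KOH) = 0.06072 x 0.02014 = 0.001223 mol.
n(KHC8H4O4) = 0.001223 / 1 = 0.001223 mol.
mass of KHC8H4O4 = 0.001223 x 204.22 = 0.2497 g.
% purity = 0.2497 / 0.7887 x 100 = 31.7%.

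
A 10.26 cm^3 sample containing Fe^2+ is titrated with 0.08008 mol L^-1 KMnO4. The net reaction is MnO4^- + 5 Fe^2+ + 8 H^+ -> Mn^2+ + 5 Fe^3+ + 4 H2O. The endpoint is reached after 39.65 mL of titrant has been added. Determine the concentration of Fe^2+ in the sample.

n(KMnO4) = 0.08008 x 0.03965 = 0.003175 mol.
From the balanced equation, 1 mol KMnO4 reacts with 5 mol Fe^2+, so n(Fe^2+) = 0.003175 x 5/1 = 0.01588 mol.
[Fe^2+] = 0.01588 / 0.01026 L = 1.55 M.

1.55 M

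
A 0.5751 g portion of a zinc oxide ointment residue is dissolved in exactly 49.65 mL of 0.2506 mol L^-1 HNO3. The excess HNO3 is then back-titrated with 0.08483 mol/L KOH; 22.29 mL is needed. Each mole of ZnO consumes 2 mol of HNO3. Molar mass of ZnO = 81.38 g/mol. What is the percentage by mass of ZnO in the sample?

74.7%

Total n(HNO3) added = 0.2506 x 0.04965 = 0.01244 mol.
n(KOH) used = 0.08483 x 0.02229 = 0.001891 mol, which equals the excess n(HNO3).
So n(HNO3) consumed by the sample = 0.01244 - 0.001891 = 0.01055 mol.
n(ZnO) = 0.01055 / 2 = 0.005276 mol.
mass ZnO = 0.005276 x 81.38 = 0.4293 g, so %ZnO = 0.4293/0.5751 x 100 = 74.7%.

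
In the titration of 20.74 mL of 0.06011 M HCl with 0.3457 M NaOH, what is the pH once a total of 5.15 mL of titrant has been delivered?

12.31

n(acid) = 0.06011 x 0.02074 = 0.001247 mol; n(NaOH) added = 0.3457 x 0.005150 = 0.001780 mol.
Base is in excess by 0.001780 - 0.001247 = 0.0005337 mol in a total volume of 0.02589 L.
[OH^-] = 0.0005337/0.02589 = 0.02061 M, so pOH = 1.69 and pH = 14.00 - 1.69 = 12.31.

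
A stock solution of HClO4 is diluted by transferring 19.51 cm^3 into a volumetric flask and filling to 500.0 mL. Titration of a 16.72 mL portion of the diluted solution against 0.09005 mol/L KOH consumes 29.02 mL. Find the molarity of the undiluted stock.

n(KOH) = 0.09005 x 0.02902 = 0.002613 mol.
n(HClO4) in the aliquot = 0.002613 mol.
[diluted HClO4] = 0.002613 / 0.01672 = 0.1563 M.
Dilution factor = 500.0/19.51 = 25.63, so [stock] = 0.1563 x 25.63 = 4.01 M.

4.01 M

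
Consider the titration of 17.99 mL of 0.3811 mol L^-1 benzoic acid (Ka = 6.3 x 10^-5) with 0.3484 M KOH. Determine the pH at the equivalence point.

n(C6H5COOH) = 0.3811 x 0.01799 = 0.006856 mol; V(KOH) at equivalence = 0.006856/0.3484 = 0.01968 L.
At equivalence all the acid is converted to C6H5COO-; total volume = 0.01799 + 0.01968 = 0.03767 L, so [C6H5COO-] = 0.006856/0.03767 = 0.1820 M.
Kb = Kw/Ka = 1.0e-14 / 6.3 x 10^-5 = 1.59e-10.
[OH^-] = sqrt(Kb x [C6H5COO-]) = sqrt(1.59e-10 x 0.1820) = 5.37e-6 M.
pOH = 5.27, so pH = 14.00 - 5.27 = 8.73.

8.73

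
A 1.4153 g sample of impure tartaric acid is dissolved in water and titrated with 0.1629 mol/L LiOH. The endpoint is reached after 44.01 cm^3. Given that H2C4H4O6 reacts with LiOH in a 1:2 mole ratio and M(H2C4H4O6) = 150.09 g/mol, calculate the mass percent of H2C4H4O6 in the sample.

n(LiOH) = 0.1629 x 0.04401 = 0.007169 mol.
n(H2C4H4O6) = 0.007169 / 2 = 0.003585 mol.
mass of H2C4H4O6 = 0.003585 x 150.09 = 0.5380 g.
% purity = 0.5380 / 1.4153 x 100 = 38.0%.

38.0%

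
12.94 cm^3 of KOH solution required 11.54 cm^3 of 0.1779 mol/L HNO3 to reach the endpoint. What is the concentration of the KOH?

0.159 M

n(HNO3) delivered = 0.1779 x 0.01154 = 0.002053 mol.
For a 1:1 reaction, n(KOH) = 0.002053 mol.
[KOH] = 0.002053 mol / 0.01294 L = 0.159 M.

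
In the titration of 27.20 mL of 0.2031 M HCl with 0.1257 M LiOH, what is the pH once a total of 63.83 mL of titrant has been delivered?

n(acid) = 0.2031 x 0.02720 = 0.005524 mol; n(LiOH) added = 0.1257 x 0.06383 = 0.008023 mol.
Base is in excess by 0.008023 - 0.005524 = 0.002499 mol in a total volume of 0.09103 L.
[OH^-] = 0.002499/0.09103 = 0.02745 M, so pOH = 1.56 and pH = 14.00 - 1.56 = 12.44.

12.44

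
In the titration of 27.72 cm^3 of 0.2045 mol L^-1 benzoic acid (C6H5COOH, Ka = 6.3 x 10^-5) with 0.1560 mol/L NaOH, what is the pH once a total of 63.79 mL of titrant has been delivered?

12.67

n(acid) = 0.2045 x 0.02772 = 0.005669 mol; n(NaOH) added = 0.1560 x 0.06379 = 0.009951 mol.
Base is in excess by 0.009951 - 0.005669 = 0.004283 mol in a total volume of 0.09151 L.
[OH^-] = 0.004283/0.09151 = 0.04680 M, so pOH = 1.33 and pH = 14.00 - 1.33 = 12.67.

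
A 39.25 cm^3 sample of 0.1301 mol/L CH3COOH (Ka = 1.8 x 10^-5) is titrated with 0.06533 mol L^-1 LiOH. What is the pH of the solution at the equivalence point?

8.69

n(CH3COOH) = 0.1301 x 0.03925 = 0.005106 mol; V(LiOH) at equivalence = 0.005106/0.06533 = 0.07816 L.
At equivalence all the acid is converted to CH3COO-; total volume = 0.03925 + 0.07816 = 0.1174 L, so [CH3COO-] = 0.005106/0.1174 = 0.04349 M.
Kb = Kw/Ka = 1.0e-14 / 1.8 x 10^-5 = 5.56e-10.
[OH^-] = sqrt(Kb x [CH3COO-]) = sqrt(5.56e-10 x 0.04349) = 4.92e-6 M.
pOH = 5.31, so pH = 14.00 - 5.31 = 8.69.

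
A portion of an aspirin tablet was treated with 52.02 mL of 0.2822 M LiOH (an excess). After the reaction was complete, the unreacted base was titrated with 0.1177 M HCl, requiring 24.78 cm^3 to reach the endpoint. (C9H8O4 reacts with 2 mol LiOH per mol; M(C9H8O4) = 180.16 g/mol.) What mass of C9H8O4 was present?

1.06 g

Total n(LiOH) added = 0.2822 x 0.05202 = 0.01468 mol.
n(HCl) used = 0.1177 x 0.02478 = 0.002917 mol, which equals the excess n(LiOH).
So n(LiOH) consumed by the sample = 0.01468 - 0.002917 = 0.01176 mol.
n(C9H8O4) = 0.01176 / 2 = 0.005882 mol.
mass = 0.005882 mol x 180.16 g/mol = 1.06 g.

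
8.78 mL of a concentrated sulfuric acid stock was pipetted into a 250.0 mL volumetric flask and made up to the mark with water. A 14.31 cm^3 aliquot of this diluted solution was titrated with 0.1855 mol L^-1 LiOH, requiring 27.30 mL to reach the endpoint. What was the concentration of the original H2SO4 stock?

n(LiOH) = 0.1855 x 0.02730 = 0.005064 mol.
n(H2SO4) in the aliquot = 0.005064 x 1/2 = 0.002532 mol.
[diluted H2SO4] = 0.002532 / 0.01431 = 0.1769 M.
Dilution factor = 250.0/8.780 = 28.47, so [stock] = 0.1769 x 28.47 = 5.04 M.

5.04 M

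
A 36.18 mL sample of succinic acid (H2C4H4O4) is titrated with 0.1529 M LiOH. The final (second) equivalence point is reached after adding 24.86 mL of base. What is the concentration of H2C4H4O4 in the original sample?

n(LiOH) = 0.1529 x 0.02486 = 0.003801 mol.
At the final (second) equivalence point, 2 mol OH^- react per mol H2C4H4O4, so n(H2C4H4O4) = 0.003801 / 2 = 0.001901 mol.
[H2C4H4O4] = 0.001901 / 0.03618 L = 0.0525 M.

0.0525 M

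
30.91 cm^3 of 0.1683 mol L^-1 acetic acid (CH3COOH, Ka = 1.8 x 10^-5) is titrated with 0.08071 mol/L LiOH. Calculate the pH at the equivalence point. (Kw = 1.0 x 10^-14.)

8.74

n(CH3COOH) = 0.1683 x 0.03091 = 0.005202 mol; V(LiOH) at equivalence = 0.005202/0.08071 = 0.06445 L.
At equivalence all the acid is converted to CH3COO-; total volume = 0.03091 + 0.06445 = 0.09536 L, so [CH3COO-] = 0.005202/0.09536 = 0.05455 M.
Kb = Kw/Ka = 1.0e-14 / 1.8 x 10^-5 = 5.56e-10.
[OH^-] = sqrt(Kb x [CH3COO-]) = sqrt(5.56e-10 x 0.05455) = 5.51e-6 M.
pOH = 5.26, so pH = 14.00 - 5.26 = 8.74.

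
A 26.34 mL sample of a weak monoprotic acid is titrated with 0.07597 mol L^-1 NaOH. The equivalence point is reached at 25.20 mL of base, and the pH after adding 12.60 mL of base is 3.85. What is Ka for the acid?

12.60 mL is half of the equivalence volume, so this is the half-equivalence point where [HA] = [A^-].
At half-equivalence pH = pKa, so pKa = 3.85.
Ka = 10^(-3.85) = 1.4 x 10^-4.

1.4 x 10^-4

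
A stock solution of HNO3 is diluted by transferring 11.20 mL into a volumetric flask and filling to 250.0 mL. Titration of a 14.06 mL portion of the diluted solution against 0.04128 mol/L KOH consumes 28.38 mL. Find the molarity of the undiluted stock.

n(KOH) = 0.04128 x 0.02838 = 0.001172 mol.
n(HNO3) in the aliquot = 0.001172 mol.
[diluted HNO3] = 0.001172 / 0.01406 = 0.08332 M.
Dilution factor = 250.0/11.20 = 22.32, so [stock] = 0.08332 x 22.32 = 1.86 M.

1.86 M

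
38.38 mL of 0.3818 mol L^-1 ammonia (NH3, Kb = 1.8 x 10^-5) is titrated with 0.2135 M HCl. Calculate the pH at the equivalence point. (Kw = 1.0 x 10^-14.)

n(NH3) = 0.3818 x 0.03838 = 0.01465 mol; V(HCl) at equivalence = 0.01465/0.2135 = 0.06863 L.
At equivalence the base is fully converted to NH4+; total volume = 0.1070 L, so [NH4+] = 0.01465/0.1070 = 0.1369 M.
Ka(NH4+) = Kw/Kb = 1.0e-14 / 1.8 x 10^-5 = 5.56e-10.
[H^+] = sqrt(Ka x [NH4+]) = sqrt(5.56e-10 x 0.1369) = 8.72e-6 M.
pH = -log(8.72e-6) = 5.06.

5.06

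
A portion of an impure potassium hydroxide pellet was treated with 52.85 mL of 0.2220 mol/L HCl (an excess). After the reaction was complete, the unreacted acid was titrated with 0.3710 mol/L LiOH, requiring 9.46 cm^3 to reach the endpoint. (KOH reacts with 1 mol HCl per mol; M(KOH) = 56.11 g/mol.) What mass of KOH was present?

0.461 g

Total n(HCl) added = 0.2220 x 0.05285 = 0.01173 mol.
n(LiOH) used = 0.3710 x 0.009460 = 0.003510 mol, which equals the excess n(HCl).
So n(HCl) consumed by the sample = 0.01173 - 0.003510 = 0.008223 mol.
n(KOH) = 0.008223 / 1 = 0.008223 mol.
mass = 0.008223 mol x 56.11 g/mol = 0.461 g.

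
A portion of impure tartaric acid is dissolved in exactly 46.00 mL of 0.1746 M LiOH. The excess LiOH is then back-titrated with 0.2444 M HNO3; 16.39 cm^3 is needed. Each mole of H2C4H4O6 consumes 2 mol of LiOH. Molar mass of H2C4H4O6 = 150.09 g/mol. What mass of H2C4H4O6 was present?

Total n(LiOH) added = 0.1746 x 0.04600 = 0.008032 mol.
n(HNO3) used = 0.2444 x 0.01639 = 0.004006 mol, which equals the excess n(LiOH).
So n(LiOH) consumed by the sample = 0.008032 - 0.004006 = 0.004026 mol.
n(H2C4H4O6) = 0.004026 / 2 = 0.002013 mol.
mass = 0.002013 mol x 150.09 g/mol = 0.302 g.

0.302 g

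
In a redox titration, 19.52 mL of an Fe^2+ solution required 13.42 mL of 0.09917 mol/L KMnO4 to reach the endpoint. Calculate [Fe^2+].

0.341 M

n(KMnO4) = 0.09917 x 0.01342 = 0.001331 mol.
From the balanced equation, 1 mol KMnO4 reacts with 5 mol Fe^2+, so n(Fe^2+) = 0.001331 x 5/1 = 0.006654 mol.
[Fe^2+] = 0.006654 / 0.01952 L = 0.341 M.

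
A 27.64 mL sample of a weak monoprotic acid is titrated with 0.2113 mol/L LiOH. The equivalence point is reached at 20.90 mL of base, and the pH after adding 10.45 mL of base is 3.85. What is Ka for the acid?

10.45 mL is half of the equivalence volume, so this is the half-equivalence point where [HA] = [A^-].
At half-equivalence pH = pKa, so pKa = 3.85.
Ka = 10^(-3.85) = 1.4 x 10^-4.

1.4 x 10^-4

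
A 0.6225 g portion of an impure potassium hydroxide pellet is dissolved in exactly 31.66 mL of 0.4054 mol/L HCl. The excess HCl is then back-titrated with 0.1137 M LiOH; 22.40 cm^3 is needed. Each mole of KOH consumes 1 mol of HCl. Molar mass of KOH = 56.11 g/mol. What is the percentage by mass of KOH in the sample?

92.7%

Total n(HCl) added = 0.4054 x 0.03166 = 0.01283 mol.
n(LiOH) used = 0.1137 x 0.02240 = 0.002547 mol, which equals the excess n(HCl).
So n(HCl) consumed by the sample = 0.01283 - 0.002547 = 0.01029 mol.
n(KOH) = 0.01029 / 1 = 0.01029 mol.
mass KOH = 0.01029 x 56.11 = 0.5773 g, so %KOH = 0.5773/0.6225 x 100 = 92.7%.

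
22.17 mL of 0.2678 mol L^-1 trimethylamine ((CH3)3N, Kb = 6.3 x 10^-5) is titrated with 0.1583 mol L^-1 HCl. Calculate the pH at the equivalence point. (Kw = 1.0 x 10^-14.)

n((CH3)3N) = 0.2678 x 0.02217 = 0.005937 mol; V(HCl) at equivalence = 0.005937/0.1583 = 0.03751 L.
At equivalence the base is fully converted to (CH3)3NH+; total volume = 0.05968 L, so [(CH3)3NH+] = 0.005937/0.05968 = 0.09949 M.
Ka((CH3)3NH+) = Kw/Kb = 1.0e-14 / 6.3 x 10^-5 = 1.59e-10.
[H^+] = sqrt(Ka x [(CH3)3NH+]) = sqrt(1.59e-10 x 0.09949) = 3.97e-6 M.
pH = -log(3.97e-6) = 5.40.

5.40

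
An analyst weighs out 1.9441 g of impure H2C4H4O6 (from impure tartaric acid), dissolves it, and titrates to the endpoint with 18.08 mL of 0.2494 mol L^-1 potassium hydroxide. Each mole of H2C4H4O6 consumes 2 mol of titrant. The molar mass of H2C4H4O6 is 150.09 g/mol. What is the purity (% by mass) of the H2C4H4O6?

n(KOH) = 0.2494 x 0.01808 = 0.004509 mol.
n(H2C4H4O6) = 0.004509 / 2 = 0.002255 mol.
mass of H2C4H4O6 = 0.002255 x 150.09 = 0.3384 g.
% purity = 0.3384 / 1.9441 x 100 = 17.4%.

17.4%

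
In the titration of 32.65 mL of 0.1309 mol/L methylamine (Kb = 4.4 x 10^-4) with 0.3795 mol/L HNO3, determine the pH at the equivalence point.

5.83

n(CH3NH2) = 0.1309 x 0.03265 = 0.004274 mol; V(HNO3) at equivalence = 0.004274/0.3795 = 0.01126 L.
At equivalence the base is fully converted to CH3NH3+; total volume = 0.04391 L, so [CH3NH3+] = 0.004274/0.04391 = 0.09733 M.
Ka(CH3NH3+) = Kw/Kb = 1.0e-14 / 4.4 x 10^-4 = 2.27e-11.
[H^+] = sqrt(Ka x [CH3NH3+]) = sqrt(2.27e-11 x 0.09733) = 1.49e-6 M.
pH = -log(1.49e-6) = 5.83.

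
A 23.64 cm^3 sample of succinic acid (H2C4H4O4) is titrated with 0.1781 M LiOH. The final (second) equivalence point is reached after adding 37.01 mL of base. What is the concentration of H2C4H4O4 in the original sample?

0.139 M

n(LiOH) = 0.1781 x 0.03701 = 0.006591 mol.
At the final (second) equivalence point, 2 mol OH^- react per mol H2C4H4O4, so n(H2C4H4O4) = 0.006591 / 2 = 0.003296 mol.
[H2C4H4O4] = 0.003296 / 0.02364 L = 0.139 M.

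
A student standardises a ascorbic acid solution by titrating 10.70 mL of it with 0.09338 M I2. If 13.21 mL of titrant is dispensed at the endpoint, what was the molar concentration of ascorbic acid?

0.115 M

n(I2) = 0.09338 x 0.01321 = 0.001234 mol.
From the balanced equation, 1 mol I2 reacts with 1 mol ascorbic acid, so n(ascorbic acid) = 0.001234 x 1/1 = 0.001234 mol.
[ascorbic acid] = 0.001234 / 0.01070 L = 0.115 M.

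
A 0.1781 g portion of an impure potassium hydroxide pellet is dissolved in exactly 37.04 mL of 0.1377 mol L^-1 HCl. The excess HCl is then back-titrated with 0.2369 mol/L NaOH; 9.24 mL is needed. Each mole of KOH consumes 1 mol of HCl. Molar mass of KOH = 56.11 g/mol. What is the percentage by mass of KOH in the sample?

Total n(HCl) added = 0.1377 x 0.03704 = 0.005100 mol.
n(NaOH) used = 0.2369 x 0.009240 = 0.002189 mol, which equals the excess n(HCl).
So n(HCl) consumed by the sample = 0.005100 - 0.002189 = 0.002911 mol.
n(KOH) = 0.002911 / 1 = 0.002911 mol.
mass KOH = 0.002911 x 56.11 = 0.1634 g, so %KOH = 0.1634/0.1781 x 100 = 91.7%.

91.7%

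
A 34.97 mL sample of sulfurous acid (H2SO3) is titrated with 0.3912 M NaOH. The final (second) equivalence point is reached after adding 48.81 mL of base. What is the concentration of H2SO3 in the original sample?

0.273 M

n(NaOH) = 0.3912 x 0.04881 = 0.01909 mol.
At the final (second) equivalence point, 2 mol OH^- react per mol H2SO3, so n(H2SO3) = 0.01909 / 2 = 0.009547 mol.
[H2SO3] = 0.009547 / 0.03497 L = 0.273 M.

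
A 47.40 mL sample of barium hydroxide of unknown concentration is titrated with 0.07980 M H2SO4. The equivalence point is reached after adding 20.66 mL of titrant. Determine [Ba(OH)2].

n(H2SO4) delivered = 0.07980 x 0.02066 = 0.001649 mol.
For a 1:1 reaction, n(Ba(OH)2) = 0.001649 mol.
[Ba(OH)2] = 0.001649 mol / 0.04740 L = 0.0348 M.

0.0348 M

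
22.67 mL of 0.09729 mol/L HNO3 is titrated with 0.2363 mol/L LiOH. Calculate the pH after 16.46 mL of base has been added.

n(acid) = 0.09729 x 0.02267 = 0.002206 mol; n(LiOH) added = 0.2363 x 0.01646 = 0.003889 mol.
Base is in excess by 0.003889 - 0.002206 = 0.001684 mol in a total volume of 0.03913 L.
[OH^-] = 0.001684/0.03913 = 0.04303 M, so pOH = 1.37 and pH = 14.00 - 1.37 = 12.63.

12.63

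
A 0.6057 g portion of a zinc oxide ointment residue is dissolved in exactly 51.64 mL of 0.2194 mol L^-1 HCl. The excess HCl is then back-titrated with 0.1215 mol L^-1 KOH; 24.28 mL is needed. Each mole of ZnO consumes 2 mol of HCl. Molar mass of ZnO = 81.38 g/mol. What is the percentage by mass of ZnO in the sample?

56.3%

Total n(HCl) added = 0.2194 x 0.05164 = 0.01133 mol.
n(KOH) used = 0.1215 x 0.02428 = 0.002950 mol, which equals the excess n(HCl).
So n(HCl) consumed by the sample = 0.01133 - 0.002950 = 0.008380 mol.
n(ZnO) = 0.008380 / 2 = 0.004190 mol.
mass ZnO = 0.004190 x 81.38 = 0.3410 g, so %ZnO = 0.3410/0.6057 x 100 = 56.3%.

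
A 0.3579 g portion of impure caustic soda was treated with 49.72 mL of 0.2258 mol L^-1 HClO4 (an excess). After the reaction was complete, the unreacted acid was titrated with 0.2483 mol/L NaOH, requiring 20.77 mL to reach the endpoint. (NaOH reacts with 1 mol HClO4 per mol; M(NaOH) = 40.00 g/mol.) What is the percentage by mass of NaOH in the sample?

Total n(HClO4) added = 0.2258 x 0.04972 = 0.01123 mol.
n(NaOH) used = 0.2483 x 0.02077 = 0.005157 mol, which equals the excess n(HClO4).
So n(HClO4) consumed by the sample = 0.01123 - 0.005157 = 0.006070 mol.
n(NaOH) = 0.006070 / 1 = 0.006070 mol.
mass NaOH = 0.006070 x 40.00 = 0.2428 g, so %NaOH = 0.2428/0.3579 x 100 = 67.8%.

67.8%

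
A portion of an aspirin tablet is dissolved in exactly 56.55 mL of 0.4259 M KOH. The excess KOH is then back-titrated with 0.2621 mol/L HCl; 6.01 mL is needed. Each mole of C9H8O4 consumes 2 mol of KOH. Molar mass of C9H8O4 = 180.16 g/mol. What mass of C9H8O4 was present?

2.03 g

Total n(KOH) added = 0.4259 x 0.05655 = 0.02408 mol.
n(HCl) used = 0.2621 x 0.006010 = 0.001575 mol, which equals the excess n(KOH).
So n(KOH) consumed by the sample = 0.02408 - 0.001575 = 0.02251 mol.
n(C9H8O4) = 0.02251 / 2 = 0.01125 mol.
mass = 0.01125 mol x 180.16 g/mol = 2.03 g.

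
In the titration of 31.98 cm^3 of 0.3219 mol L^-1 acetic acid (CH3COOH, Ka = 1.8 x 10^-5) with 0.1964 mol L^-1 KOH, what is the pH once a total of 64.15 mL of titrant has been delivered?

n(acid) = 0.3219 x 0.03198 = 0.01029 mol; n(KOH) added = 0.1964 x 0.06415 = 0.01260 mol.
Base is in excess by 0.01260 - 0.01029 = 0.002305 mol in a total volume of 0.09613 L.
[OH^-] = 0.002305/0.09613 = 0.02397 M, so pOH = 1.62 and pH = 14.00 - 1.62 = 12.38.

12.38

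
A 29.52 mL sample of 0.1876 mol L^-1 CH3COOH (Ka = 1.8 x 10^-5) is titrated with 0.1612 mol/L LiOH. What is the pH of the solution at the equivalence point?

8.84

n(CH3COOH) = 0.1876 x 0.02952 = 0.005538 mol; V(LiOH) at equivalence = 0.005538/0.1612 = 0.03435 L.
At equivalence all the acid is converted to CH3COO-; total volume = 0.02952 + 0.03435 = 0.06387 L, so [CH3COO-] = 0.005538/0.06387 = 0.08670 M.
Kb = Kw/Ka = 1.0e-14 / 1.8 x 10^-5 = 5.56e-10.
[OH^-] = sqrt(Kb x [CH3COO-]) = sqrt(5.56e-10 x 0.08670) = 6.94e-6 M.
pOH = 5.16, so pH = 14.00 - 5.16 = 8.84.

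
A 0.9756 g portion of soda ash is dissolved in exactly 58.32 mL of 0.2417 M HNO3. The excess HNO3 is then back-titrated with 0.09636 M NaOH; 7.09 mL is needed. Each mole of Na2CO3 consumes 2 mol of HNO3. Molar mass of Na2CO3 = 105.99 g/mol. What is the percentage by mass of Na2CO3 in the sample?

72.9%

Total n(HNO3) added = 0.2417 x 0.05832 = 0.01410 mol.
n(NaOH) used = 0.09636 x 0.007090 = 0.0006832 mol, which equals the excess n(HNO3).
So n(HNO3) consumed by the sample = 0.01410 - 0.0006832 = 0.01341 mol.
n(Na2CO3) = 0.01341 / 2 = 0.006706 mol.
mass Na2CO3 = 0.006706 x 105.99 = 0.7108 g, so %Na2CO3 = 0.7108/0.9756 x 100 = 72.9%.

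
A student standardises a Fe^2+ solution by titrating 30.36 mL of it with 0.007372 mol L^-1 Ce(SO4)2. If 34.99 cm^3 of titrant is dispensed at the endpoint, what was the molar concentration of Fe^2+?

0.00850 M

n(Ce(SO4)2) = 0.007372 x 0.03499 = 0.0002579 mol.
From the balanced equation, 1 mol Ce(SO4)2 reacts with 1 mol Fe^2+, so n(Fe^2+) = 0.0002579 x 1/1 = 0.0002579 mol.
[Fe^2+] = 0.0002579 / 0.03036 L = 0.00850 M.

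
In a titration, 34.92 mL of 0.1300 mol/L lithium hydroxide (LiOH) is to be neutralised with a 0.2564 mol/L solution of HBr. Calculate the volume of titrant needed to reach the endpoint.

17.7 mL

n(LiOH) = 0.1300 mol/L x 0.03492 L = 0.004540 mol.
At equivalence n(HBr) = n(LiOH) = 0.004540 mol.
V(HBr) = 0.004540 / 0.2564 = 0.01771 L = 17.7 mL.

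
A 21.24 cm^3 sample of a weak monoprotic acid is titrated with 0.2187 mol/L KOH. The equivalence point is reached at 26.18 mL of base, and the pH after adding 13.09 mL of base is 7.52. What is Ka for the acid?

13.09 mL is half of the equivalence volume, so this is the half-equivalence point where [HA] = [A^-].
At half-equivalence pH = pKa, so pKa = 7.52.
Ka = 10^(-7.52) = 3.0 x 10^-8.

3.0 x 10^-8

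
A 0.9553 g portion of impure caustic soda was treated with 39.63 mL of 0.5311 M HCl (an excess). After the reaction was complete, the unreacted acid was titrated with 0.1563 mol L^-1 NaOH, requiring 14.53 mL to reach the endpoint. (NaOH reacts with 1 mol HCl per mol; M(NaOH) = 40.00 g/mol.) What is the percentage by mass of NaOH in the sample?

78.6%

Total n(HCl) added = 0.5311 x 0.03963 = 0.02105 mol.
n(NaOH) used = 0.1563 x 0.01453 = 0.002271 mol, which equals the excess n(HCl).
So n(HCl) consumed by the sample = 0.02105 - 0.002271 = 0.01878 mol.
n(NaOH) = 0.01878 / 1 = 0.01878 mol.
mass NaOH = 0.01878 x 40.00 = 0.7511 g, so %NaOH = 0.7511/0.9553 x 100 = 78.6%.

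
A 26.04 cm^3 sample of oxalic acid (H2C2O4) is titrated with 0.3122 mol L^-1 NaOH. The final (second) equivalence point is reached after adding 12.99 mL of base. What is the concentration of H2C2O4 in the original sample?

0.0779 M

n(NaOH) = 0.3122 x 0.01299 = 0.004055 mol.
At the final (second) equivalence point, 2 mol OH^- react per mol H2C2O4, so n(H2C2O4) = 0.004055 / 2 = 0.002028 mol.
[H2C2O4] = 0.002028 / 0.02604 L = 0.0779 M.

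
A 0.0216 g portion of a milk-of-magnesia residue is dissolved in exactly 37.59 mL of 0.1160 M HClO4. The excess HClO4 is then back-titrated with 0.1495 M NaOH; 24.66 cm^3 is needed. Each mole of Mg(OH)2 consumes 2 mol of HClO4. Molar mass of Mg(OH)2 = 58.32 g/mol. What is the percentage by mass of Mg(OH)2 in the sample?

91.0%

Total n(HClO4) added = 0.1160 x 0.03759 = 0.004360 mol.
n(NaOH) used = 0.1495 x 0.02466 = 0.003687 mol, which equals the excess n(HClO4).
So n(HClO4) consumed by the sample = 0.004360 - 0.003687 = 0.0006738 mol.
n(Mg(OH)2) = 0.0006738 / 2 = 0.0003369 mol.
mass Mg(OH)2 = 0.0003369 x 58.32 = 0.01965 g, so %Mg(OH)2 = 0.01965/0.0216 x 100 = 91.0%.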